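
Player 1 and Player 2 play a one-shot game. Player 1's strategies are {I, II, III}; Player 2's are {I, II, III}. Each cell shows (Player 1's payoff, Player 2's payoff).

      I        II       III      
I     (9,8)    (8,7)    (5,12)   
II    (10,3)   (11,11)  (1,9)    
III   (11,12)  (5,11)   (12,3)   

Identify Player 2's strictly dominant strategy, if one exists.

Check whether one of Player 2's strategies beats all alternatives regardless of what the opponent does.
I is not dominant: against I, III gives 12 > 8.
II is not dominant: against I, I gives 8 > 7.
III is not dominant: against II, II gives 11 > 9.
No single strategy is best against every opponent action.

None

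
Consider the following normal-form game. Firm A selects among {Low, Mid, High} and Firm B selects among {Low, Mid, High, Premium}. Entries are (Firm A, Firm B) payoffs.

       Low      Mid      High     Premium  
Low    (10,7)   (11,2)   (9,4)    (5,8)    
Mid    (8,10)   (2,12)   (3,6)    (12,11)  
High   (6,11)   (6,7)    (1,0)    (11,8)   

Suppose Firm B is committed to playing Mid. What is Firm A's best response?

Low

With Firm B fixed at Mid, Firm A's payoffs are: Low → 11, Mid → 2, High → 6.
The maximum is 11, achieved by Low.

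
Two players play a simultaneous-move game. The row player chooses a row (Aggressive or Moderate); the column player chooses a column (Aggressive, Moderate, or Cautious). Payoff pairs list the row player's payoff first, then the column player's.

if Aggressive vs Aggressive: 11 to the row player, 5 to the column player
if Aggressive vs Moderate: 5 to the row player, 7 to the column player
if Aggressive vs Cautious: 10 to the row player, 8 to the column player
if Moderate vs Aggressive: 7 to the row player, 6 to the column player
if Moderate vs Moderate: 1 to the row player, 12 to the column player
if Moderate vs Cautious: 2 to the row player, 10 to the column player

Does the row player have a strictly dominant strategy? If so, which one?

Check whether one of the row player's strategies beats all alternatives regardless of what the opponent does.
Aggressive strictly dominates: vs Aggressive: 11 > 7; vs Moderate: 5 > 1; vs Cautious: 10 > 2.

Aggressive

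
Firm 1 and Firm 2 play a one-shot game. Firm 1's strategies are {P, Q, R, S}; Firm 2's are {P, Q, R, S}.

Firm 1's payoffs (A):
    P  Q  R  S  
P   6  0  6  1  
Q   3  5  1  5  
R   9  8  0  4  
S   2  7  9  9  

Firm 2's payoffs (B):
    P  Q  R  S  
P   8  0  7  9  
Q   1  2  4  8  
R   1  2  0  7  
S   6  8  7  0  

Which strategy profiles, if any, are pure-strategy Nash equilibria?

Find each player's best response to every opponent strategy; NE are the intersections.
Firm 1's best responses — vs P: R (payoff 9); vs Q: R (payoff 8); vs R: S (payoff 9); vs S: S (payoff 9).
Firm 2's best responses — vs P: S (payoff 9); vs Q: S (payoff 8); vs R: S (payoff 7); vs S: Q (payoff 8).
No cell has both players best-responding. For instance, Firm 1's best reply to P is R, but against R Firm 2 prefers S over P.

No pure-strategy Nash equilibrium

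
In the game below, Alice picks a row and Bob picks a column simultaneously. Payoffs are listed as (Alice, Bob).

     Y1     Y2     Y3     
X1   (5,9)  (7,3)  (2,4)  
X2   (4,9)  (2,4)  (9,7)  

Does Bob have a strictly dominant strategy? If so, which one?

A strategy is strictly dominant if it gives Bob a strictly higher payoff than every other strategy, against every choice by the opponent.
Y1 strictly dominates: vs X1: 9 > each of {3, 4}; vs X2: 9 > each of {4, 7}.

Y1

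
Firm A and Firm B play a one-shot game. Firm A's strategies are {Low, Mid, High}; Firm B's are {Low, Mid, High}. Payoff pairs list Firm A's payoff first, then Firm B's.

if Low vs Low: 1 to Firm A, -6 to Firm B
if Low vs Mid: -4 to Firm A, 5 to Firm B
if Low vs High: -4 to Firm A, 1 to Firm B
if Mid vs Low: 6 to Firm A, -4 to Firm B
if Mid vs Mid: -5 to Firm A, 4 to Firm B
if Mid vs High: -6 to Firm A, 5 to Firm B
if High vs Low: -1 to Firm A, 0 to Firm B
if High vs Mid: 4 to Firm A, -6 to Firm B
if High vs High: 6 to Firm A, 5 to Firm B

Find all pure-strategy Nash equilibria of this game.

(High, High)

Find each player's best response to every opponent strategy; NE are the intersections.
Firm A's best responses — vs Low: Mid (payoff 6); vs Mid: High (payoff 4); vs High: High (payoff 6).
Firm B's best responses — vs Low: Mid (payoff 5); vs Mid: High (payoff 5); vs High: High (payoff 5).
The only mutual best response is (High, High); neither player gains by switching there.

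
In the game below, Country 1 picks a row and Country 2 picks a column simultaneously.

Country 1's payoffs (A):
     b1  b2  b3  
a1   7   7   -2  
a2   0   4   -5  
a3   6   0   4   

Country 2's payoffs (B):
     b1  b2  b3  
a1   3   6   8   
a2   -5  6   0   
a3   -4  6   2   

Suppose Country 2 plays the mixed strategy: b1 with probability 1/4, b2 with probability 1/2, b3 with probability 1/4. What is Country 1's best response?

a1

Compute Country 1's expected payoff from each pure strategy against the given mix.
a1: (1/4)·7 + (1/2)·7 + (1/4)·(-2) = 19/4
a2: (1/4)·0 + (1/2)·4 + (1/4)·(-5) = 3/4
a3: (1/4)·6 + (1/2)·0 + (1/4)·4 = 5/2
Highest expected payoff is 19/4, from a1.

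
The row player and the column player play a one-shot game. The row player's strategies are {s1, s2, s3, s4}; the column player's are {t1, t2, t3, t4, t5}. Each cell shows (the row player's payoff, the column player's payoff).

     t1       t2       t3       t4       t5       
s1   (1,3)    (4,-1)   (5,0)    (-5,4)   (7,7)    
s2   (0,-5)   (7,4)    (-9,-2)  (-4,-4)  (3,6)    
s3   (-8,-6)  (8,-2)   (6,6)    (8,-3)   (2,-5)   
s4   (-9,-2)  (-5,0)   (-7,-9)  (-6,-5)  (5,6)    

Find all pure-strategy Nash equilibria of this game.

Check mutual best responses: a cell is a NE iff neither player can gain by unilaterally deviating.
The row player's best responses — vs t1: s1 (payoff 1); vs t2: s3 (payoff 8); vs t3: s3 (payoff 6); vs t4: s3 (payoff 8); vs t5: s1 (payoff 7).
The column player's best responses — vs s1: t5 (payoff 7); vs s2: t5 (payoff 6); vs s3: t3 (payoff 6); vs s4: t5 (payoff 6).
Mutual best responses occur at (s1, t5) and (s3, t3); at each, neither player gains by switching.

(s1, t5) and (s3, t3)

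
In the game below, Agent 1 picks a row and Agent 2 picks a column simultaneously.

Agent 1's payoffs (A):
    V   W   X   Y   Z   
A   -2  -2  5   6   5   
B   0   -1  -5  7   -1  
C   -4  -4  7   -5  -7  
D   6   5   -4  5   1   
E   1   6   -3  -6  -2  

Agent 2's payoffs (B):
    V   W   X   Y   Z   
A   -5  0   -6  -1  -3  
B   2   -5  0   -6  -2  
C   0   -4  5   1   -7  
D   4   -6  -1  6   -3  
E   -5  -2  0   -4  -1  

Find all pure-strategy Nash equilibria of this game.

Find each player's best response to every opponent strategy; NE are the intersections.
Agent 1's best responses — vs V: D (payoff 6); vs W: E (payoff 6); vs X: C (payoff 7); vs Y: B (payoff 7); vs Z: A (payoff 5).
Agent 2's best responses — vs A: W (payoff 0); vs B: V (payoff 2); vs C: X (payoff 5); vs D: Y (payoff 6); vs E: X (payoff 0).
The only mutual best response is (C, X); neither player gains by switching there.

(C, X)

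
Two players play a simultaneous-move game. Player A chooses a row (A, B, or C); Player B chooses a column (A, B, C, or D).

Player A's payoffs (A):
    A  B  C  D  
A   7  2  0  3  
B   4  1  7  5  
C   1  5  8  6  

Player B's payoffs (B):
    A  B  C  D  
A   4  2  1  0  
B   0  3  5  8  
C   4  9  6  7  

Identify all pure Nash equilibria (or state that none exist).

Find each player's best response to every opponent strategy; NE are the intersections.
Player A's best responses — vs A: A (payoff 7); vs B: C (payoff 5); vs C: C (payoff 8); vs D: C (payoff 6).
Player B's best responses — vs A: A (payoff 4); vs B: D (payoff 8); vs C: B (payoff 9).
Mutual best responses occur at (A, A) and (C, B); at each, neither player gains by switching.

(A, A) and (C, B)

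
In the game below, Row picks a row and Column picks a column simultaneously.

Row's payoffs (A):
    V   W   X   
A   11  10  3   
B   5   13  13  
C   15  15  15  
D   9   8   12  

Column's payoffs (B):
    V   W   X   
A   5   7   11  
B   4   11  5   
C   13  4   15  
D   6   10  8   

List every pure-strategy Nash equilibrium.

Check mutual best responses: a cell is a NE iff neither player can gain by unilaterally deviating.
Row's best responses — vs V: C (payoff 15); vs W: C (payoff 15); vs X: C (payoff 15).
Column's best responses — vs A: X (payoff 11); vs B: W (payoff 11); vs C: X (payoff 15); vs D: W (payoff 10).
The only mutual best response is (C, X); neither player gains by switching there.

(C, X)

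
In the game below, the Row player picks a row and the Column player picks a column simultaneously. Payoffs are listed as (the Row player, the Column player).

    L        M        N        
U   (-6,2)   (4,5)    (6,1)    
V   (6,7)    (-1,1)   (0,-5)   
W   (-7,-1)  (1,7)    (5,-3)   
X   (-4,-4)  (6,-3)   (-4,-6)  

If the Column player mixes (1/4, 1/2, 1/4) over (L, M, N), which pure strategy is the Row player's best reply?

The Row player's best reply maximizes expected payoff against the mix.
U: (1/4)·(-6) + (1/2)·4 + (1/4)·6 = 2
V: (1/4)·6 + (1/2)·(-1) + (1/4)·0 = 1
W: (1/4)·(-7) + (1/2)·1 + (1/4)·5 = 0
X: (1/4)·(-4) + (1/2)·6 + (1/4)·(-4) = 1
Highest expected payoff is 2, from U.

U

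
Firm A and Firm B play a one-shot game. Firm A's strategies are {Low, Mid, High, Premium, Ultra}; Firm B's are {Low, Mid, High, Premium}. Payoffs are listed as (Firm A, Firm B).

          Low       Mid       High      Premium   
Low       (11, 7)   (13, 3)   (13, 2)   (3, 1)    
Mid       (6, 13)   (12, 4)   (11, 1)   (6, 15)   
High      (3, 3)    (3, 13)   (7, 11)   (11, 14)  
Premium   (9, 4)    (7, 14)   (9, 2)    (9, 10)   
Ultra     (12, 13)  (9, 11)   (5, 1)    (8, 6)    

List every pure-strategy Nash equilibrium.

Find each player's best response to every opponent strategy; NE are the intersections.
Firm A's best responses — vs Low: Ultra (payoff 12); vs Mid: Low (payoff 13); vs High: Low (payoff 13); vs Premium: High (payoff 11).
Firm B's best responses — vs Low: Low (payoff 7); vs Mid: Premium (payoff 15); vs High: Premium (payoff 14); vs Premium: Mid (payoff 14); vs Ultra: Low (payoff 13).
Mutual best responses occur at (High, Premium) and (Ultra, Low); at each, neither player gains by switching.

(High, Premium) and (Ultra, Low)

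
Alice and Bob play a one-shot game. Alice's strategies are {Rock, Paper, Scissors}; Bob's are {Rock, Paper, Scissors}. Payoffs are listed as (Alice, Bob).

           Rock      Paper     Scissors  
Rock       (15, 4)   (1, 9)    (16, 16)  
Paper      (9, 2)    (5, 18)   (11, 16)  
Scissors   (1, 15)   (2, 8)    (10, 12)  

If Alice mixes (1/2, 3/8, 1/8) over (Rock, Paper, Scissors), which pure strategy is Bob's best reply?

Compute Bob's expected payoff from each pure strategy against the given mix.
Rock: (1/2)·4 + (3/8)·2 + (1/8)·15 = 37/8
Paper: (1/2)·9 + (3/8)·18 + (1/8)·8 = 49/4
Scissors: (1/2)·16 + (3/8)·16 + (1/8)·12 = 31/2
Highest expected payoff is 31/2, from Scissors.

Scissors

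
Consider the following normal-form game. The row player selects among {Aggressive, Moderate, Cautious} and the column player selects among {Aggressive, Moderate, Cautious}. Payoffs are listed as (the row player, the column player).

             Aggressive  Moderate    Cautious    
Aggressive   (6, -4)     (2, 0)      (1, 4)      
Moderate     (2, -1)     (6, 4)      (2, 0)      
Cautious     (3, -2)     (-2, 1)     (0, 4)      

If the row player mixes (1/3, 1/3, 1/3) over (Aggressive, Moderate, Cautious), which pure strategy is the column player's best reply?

Compute the column player's expected payoff from each pure strategy against the given mix.
Aggressive: (1/3)·(-4) + (1/3)·(-1) + (1/3)·(-2) = -7/3
Moderate: (1/3)·0 + (1/3)·4 + (1/3)·1 = 5/3
Cautious: (1/3)·4 + (1/3)·0 + (1/3)·4 = 8/3
Highest expected payoff is 8/3, from Cautious.

Cautious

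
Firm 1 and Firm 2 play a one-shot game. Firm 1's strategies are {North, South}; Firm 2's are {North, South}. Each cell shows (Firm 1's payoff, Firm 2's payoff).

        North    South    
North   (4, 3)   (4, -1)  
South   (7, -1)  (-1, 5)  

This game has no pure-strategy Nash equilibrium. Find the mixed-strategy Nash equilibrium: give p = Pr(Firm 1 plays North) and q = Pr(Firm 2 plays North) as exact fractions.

p = 3/5, q = 5/8

Each player's mixing probability is pinned down by making the *other* player indifferent.
Firm 2 indifferent between North and South: p·3 + (1−p)·(-1) = p·(-1) + (1−p)·5 ⟹ (-1) + 4p = 5 + (-6)p ⟹ p = 3/5.
Firm 1 indifferent between North and South: q·4 + (1−q)·4 = q·7 + (1−q)·(-1) ⟹ 4 + 0q = (-1) + 8q ⟹ q = 5/8.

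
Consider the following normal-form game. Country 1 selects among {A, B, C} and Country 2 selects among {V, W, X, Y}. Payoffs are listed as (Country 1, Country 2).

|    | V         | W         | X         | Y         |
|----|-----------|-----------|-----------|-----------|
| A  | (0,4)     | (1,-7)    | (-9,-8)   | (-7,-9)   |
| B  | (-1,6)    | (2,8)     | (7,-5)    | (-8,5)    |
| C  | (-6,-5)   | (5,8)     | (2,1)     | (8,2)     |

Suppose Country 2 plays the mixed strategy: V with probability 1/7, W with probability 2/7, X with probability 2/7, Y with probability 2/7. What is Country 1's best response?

Compute Country 1's expected payoff from each pure strategy against the given mix.
A: (1/7)·0 + (2/7)·1 + (2/7)·(-9) + (2/7)·(-7) = -30/7
B: (1/7)·(-1) + (2/7)·2 + (2/7)·7 + (2/7)·(-8) = 1/7
C: (1/7)·(-6) + (2/7)·5 + (2/7)·2 + (2/7)·8 = 24/7
Highest expected payoff is 24/7, from C.

C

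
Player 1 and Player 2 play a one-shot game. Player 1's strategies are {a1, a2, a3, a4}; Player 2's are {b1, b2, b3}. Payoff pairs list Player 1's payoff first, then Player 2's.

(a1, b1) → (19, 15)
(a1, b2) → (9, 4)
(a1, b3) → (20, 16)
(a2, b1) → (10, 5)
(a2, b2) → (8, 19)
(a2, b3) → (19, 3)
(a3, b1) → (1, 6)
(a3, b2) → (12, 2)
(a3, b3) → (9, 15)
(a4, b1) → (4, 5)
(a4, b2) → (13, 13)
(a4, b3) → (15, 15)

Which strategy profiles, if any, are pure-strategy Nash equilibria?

A profile is a Nash equilibrium when each player is best-responding to the other.
Player 1's best responses — vs b1: a1 (payoff 19); vs b2: a4 (payoff 13); vs b3: a1 (payoff 20).
Player 2's best responses — vs a1: b3 (payoff 16); vs a2: b2 (payoff 19); vs a3: b3 (payoff 15); vs a4: b3 (payoff 15).
The only mutual best response is (a1, b3); neither player gains by switching there.

(a1, b3)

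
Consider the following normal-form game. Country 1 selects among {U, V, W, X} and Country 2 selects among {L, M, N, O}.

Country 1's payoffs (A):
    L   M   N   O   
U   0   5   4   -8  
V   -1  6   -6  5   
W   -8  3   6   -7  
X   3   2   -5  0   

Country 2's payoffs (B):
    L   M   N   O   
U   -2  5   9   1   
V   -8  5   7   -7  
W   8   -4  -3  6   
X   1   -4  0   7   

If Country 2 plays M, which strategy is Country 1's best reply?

With Country 2 fixed at M, Country 1's payoffs are: U → 5, V → 6, W → 3, X → 2.
The maximum is 6, achieved by V.

V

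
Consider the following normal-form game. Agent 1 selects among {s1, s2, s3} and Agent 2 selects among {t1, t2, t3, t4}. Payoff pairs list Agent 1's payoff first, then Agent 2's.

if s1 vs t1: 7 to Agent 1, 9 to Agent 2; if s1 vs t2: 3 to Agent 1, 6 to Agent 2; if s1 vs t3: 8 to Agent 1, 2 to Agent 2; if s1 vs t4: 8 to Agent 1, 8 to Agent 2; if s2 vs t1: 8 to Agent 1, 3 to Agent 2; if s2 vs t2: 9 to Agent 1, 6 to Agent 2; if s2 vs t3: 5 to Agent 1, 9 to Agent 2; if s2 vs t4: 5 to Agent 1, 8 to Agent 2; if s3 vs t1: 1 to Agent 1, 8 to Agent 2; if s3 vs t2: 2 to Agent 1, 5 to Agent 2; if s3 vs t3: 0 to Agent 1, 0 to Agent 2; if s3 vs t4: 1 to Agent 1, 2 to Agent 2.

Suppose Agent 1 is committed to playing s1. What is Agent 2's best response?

With Agent 1 fixed at s1, Agent 2's payoffs are: t1 → 9, t2 → 6, t3 → 2, t4 → 8.
The maximum is 9, achieved by t1.

t1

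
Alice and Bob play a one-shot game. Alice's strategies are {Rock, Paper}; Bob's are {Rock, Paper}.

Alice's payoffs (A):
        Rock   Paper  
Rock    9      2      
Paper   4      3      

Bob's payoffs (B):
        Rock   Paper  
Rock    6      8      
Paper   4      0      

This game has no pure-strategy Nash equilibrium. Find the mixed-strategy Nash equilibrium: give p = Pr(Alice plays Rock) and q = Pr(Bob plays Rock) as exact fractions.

Each player's mixing probability is pinned down by making the *other* player indifferent.
Bob indifferent between Rock and Paper: p·6 + (1−p)·4 = p·8 + (1−p)·0 ⟹ 4 + 2p = 0 + 8p ⟹ p = 2/3.
Alice indifferent between Rock and Paper: q·9 + (1−q)·2 = q·4 + (1−q)·3 ⟹ 2 + 7q = 3 + 1q ⟹ q = 1/6.

p = 2/3, q = 1/6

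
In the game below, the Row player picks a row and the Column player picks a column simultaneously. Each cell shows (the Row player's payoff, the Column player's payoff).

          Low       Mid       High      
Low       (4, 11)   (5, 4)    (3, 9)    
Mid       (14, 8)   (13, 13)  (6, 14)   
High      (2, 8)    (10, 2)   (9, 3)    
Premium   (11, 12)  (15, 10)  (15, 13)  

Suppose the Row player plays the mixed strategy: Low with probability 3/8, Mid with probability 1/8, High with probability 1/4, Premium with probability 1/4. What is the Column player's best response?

Low

The Column player's best reply maximizes expected payoff against the mix.
Low: (3/8)·11 + (1/8)·8 + (1/4)·8 + (1/4)·12 = 81/8
Mid: (3/8)·4 + (1/8)·13 + (1/4)·2 + (1/4)·10 = 49/8
High: (3/8)·9 + (1/8)·14 + (1/4)·3 + (1/4)·13 = 73/8
Highest expected payoff is 81/8, from Low.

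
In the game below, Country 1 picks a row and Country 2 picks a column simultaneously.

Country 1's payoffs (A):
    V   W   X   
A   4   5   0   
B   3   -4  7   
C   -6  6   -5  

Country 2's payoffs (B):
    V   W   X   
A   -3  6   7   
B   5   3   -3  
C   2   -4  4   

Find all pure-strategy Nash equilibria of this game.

Find each player's best response to every opponent strategy; NE are the intersections.
Country 1's best responses — vs V: A (payoff 4); vs W: C (payoff 6); vs X: B (payoff 7).
Country 2's best responses — vs A: X (payoff 7); vs B: V (payoff 5); vs C: X (payoff 4).
No cell has both players best-responding. For instance, Country 1's best reply to V is A, but against A Country 2 prefers X over V.

No pure-strategy Nash equilibrium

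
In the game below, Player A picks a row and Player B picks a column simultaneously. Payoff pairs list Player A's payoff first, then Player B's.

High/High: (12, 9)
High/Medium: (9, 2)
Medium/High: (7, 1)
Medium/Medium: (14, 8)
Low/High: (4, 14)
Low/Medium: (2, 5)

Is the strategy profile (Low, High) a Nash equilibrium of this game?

No

Holding Player B at High: Player A gets 4 from Low but could get 12 by switching to High. Player A has a profitable deviation.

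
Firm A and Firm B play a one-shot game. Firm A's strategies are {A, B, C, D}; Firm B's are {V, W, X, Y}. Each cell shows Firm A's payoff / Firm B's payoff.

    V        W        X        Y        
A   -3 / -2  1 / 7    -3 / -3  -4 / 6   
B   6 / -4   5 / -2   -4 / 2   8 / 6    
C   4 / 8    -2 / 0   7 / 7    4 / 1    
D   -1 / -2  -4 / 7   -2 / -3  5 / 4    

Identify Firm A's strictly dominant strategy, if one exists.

None

A strategy is strictly dominant if it gives Firm A a strictly higher payoff than every other strategy, against every choice by the opponent.
A is not dominant: against V, B gives 6 > -3.
B is not dominant: against X, A gives -3 > -4.
C is not dominant: against V, B gives 6 > 4.
D is not dominant: against V, B gives 6 > -1.
No single strategy is best against every opponent action.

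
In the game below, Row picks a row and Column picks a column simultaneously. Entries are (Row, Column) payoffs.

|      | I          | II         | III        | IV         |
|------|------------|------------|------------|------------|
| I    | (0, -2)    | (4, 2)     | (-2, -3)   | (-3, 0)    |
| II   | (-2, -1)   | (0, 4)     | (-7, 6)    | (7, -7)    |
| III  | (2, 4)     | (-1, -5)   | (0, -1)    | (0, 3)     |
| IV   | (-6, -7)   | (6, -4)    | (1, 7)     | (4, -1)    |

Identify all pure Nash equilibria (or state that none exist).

Check mutual best responses: a cell is a NE iff neither player can gain by unilaterally deviating.
Row's best responses — vs I: III (payoff 2); vs II: IV (payoff 6); vs III: IV (payoff 1); vs IV: II (payoff 7).
Column's best responses — vs I: II (payoff 2); vs II: III (payoff 6); vs III: I (payoff 4); vs IV: III (payoff 7).
Mutual best responses occur at (III, I) and (IV, III); at each, neither player gains by switching.

(III, I) and (IV, III)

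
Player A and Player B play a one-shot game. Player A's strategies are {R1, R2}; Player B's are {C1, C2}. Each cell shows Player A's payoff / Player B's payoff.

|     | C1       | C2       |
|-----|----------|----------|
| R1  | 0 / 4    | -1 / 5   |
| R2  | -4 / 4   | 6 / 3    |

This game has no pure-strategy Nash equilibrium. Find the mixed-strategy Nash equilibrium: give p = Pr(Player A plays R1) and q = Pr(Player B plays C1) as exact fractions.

Each player's mixing probability is pinned down by making the *other* player indifferent.
Player B indifferent between C1 and C2: p·4 + (1−p)·4 = p·5 + (1−p)·3 ⟹ 4 + 0p = 3 + 2p ⟹ p = 1/2.
Player A indifferent between R1 and R2: q·0 + (1−q)·(-1) = q·(-4) + (1−q)·6 ⟹ (-1) + 1q = 6 + (-10)q ⟹ q = 7/11.

p = 1/2, q = 7/11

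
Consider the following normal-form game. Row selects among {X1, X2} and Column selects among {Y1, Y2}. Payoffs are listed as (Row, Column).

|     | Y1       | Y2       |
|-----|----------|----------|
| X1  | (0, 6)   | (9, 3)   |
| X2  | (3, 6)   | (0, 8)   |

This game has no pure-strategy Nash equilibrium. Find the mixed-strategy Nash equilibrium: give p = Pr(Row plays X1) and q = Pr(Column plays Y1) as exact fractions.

Each player's mixing probability is pinned down by making the *other* player indifferent.
Column indifferent between Y1 and Y2: p·6 + (1−p)·6 = p·3 + (1−p)·8 ⟹ 6 + 0p = 8 + (-5)p ⟹ p = 2/5.
Row indifferent between X1 and X2: q·0 + (1−q)·9 = q·3 + (1−q)·0 ⟹ 9 + (-9)q = 0 + 3q ⟹ q = 3/4.

p = 2/5, q = 3/4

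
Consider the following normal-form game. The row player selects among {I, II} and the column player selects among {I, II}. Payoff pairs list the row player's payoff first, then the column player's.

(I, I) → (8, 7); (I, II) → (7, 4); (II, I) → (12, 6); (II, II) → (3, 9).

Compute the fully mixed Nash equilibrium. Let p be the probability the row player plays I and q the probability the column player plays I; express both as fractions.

Each player's mixing probability is pinned down by making the *other* player indifferent.
The column player indifferent between I and II: p·7 + (1−p)·6 = p·4 + (1−p)·9 ⟹ 6 + 1p = 9 + (-5)p ⟹ p = 1/2.
The row player indifferent between I and II: q·8 + (1−q)·7 = q·12 + (1−q)·3 ⟹ 7 + 1q = 3 + 9q ⟹ q = 1/2.

p = 1/2, q = 1/2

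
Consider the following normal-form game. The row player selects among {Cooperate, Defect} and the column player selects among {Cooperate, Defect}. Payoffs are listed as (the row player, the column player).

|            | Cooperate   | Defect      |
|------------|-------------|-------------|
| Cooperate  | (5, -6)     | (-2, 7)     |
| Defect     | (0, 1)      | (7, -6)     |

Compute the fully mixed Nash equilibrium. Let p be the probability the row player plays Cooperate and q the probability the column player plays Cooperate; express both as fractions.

Each player's mixing probability is pinned down by making the *other* player indifferent.
The column player indifferent between Cooperate and Defect: p·(-6) + (1−p)·1 = p·7 + (1−p)·(-6) ⟹ 1 + (-7)p = (-6) + 13p ⟹ p = 7/20.
The row player indifferent between Cooperate and Defect: q·5 + (1−q)·(-2) = q·0 + (1−q)·7 ⟹ (-2) + 7q = 7 + (-7)q ⟹ q = 9/14.

p = 7/20, q = 9/14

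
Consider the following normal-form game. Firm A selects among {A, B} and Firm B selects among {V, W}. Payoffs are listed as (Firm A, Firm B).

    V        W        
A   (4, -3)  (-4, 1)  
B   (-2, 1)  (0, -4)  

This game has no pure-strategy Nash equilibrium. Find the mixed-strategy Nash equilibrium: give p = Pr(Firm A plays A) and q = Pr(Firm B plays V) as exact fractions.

p = 5/9, q = 2/5

In a mixed NE each player is indifferent between their pure strategies, so the opponent's mix sets the indifference.
Firm B indifferent between V and W: p·(-3) + (1−p)·1 = p·1 + (1−p)·(-4) ⟹ 1 + (-4)p = (-4) + 5p ⟹ p = 5/9.
Firm A indifferent between A and B: q·4 + (1−q)·(-4) = q·(-2) + (1−q)·0 ⟹ (-4) + 8q = 0 + (-2)q ⟹ q = 2/5.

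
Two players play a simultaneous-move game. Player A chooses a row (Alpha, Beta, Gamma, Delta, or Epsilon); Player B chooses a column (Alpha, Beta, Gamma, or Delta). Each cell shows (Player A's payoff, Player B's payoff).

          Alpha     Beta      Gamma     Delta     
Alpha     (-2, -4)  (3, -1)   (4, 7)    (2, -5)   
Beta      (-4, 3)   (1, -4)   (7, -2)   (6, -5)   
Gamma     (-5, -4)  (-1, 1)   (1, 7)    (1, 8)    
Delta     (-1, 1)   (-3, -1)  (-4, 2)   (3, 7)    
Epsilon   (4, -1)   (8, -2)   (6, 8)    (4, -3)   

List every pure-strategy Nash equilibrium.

A profile is a Nash equilibrium when each player is best-responding to the other.
Player A's best responses — vs Alpha: Epsilon (payoff 4); vs Beta: Epsilon (payoff 8); vs Gamma: Beta (payoff 7); vs Delta: Beta (payoff 6).
Player B's best responses — vs Alpha: Gamma (payoff 7); vs Beta: Alpha (payoff 3); vs Gamma: Delta (payoff 8); vs Delta: Delta (payoff 7); vs Epsilon: Gamma (payoff 8).
No cell has both players best-responding. For instance, Player A's best reply to Delta is Beta, but against Beta Player B prefers Alpha over Delta.

There is no pure-strategy Nash equilibrium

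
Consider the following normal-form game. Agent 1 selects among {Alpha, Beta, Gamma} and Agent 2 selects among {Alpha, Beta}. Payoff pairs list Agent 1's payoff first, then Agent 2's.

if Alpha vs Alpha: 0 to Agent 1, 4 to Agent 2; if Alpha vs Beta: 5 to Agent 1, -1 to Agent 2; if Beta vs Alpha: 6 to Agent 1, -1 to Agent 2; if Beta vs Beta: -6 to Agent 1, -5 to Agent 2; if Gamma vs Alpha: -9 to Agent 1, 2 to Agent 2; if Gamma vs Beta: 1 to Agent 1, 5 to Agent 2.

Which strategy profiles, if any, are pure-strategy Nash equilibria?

(Beta, Alpha)

Find each player's best response to every opponent strategy; NE are the intersections.
Agent 1's best responses — vs Alpha: Beta (payoff 6); vs Beta: Alpha (payoff 5).
Agent 2's best responses — vs Alpha: Alpha (payoff 4); vs Beta: Alpha (payoff -1); vs Gamma: Beta (payoff 5).
The only mutual best response is (Beta, Alpha); neither player gains by switching there.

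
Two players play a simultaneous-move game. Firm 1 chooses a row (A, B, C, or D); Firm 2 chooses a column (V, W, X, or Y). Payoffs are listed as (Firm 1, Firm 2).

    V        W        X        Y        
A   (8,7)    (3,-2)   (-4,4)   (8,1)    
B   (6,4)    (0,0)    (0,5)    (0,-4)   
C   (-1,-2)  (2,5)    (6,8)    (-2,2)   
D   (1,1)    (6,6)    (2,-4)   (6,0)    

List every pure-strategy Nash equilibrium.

Find each player's best response to every opponent strategy; NE are the intersections.
Firm 1's best responses — vs V: A (payoff 8); vs W: D (payoff 6); vs X: C (payoff 6); vs Y: A (payoff 8).
Firm 2's best responses — vs A: V (payoff 7); vs B: X (payoff 5); vs C: X (payoff 8); vs D: W (payoff 6).
Mutual best responses occur at (A, V), (C, X), and (D, W); at each, neither player gains by switching.

(A, V), (C, X), and (D, W)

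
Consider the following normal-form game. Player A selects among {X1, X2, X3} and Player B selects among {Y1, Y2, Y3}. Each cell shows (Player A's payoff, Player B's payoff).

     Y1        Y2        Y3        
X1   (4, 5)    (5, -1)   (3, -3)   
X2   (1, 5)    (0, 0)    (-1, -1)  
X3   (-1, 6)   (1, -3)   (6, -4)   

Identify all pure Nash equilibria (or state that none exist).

(X1, Y1)

Check mutual best responses: a cell is a NE iff neither player can gain by unilaterally deviating.
Player A's best responses — vs Y1: X1 (payoff 4); vs Y2: X1 (payoff 5); vs Y3: X3 (payoff 6).
Player B's best responses — vs X1: Y1 (payoff 5); vs X2: Y1 (payoff 5); vs X3: Y1 (payoff 6).
The only mutual best response is (X1, Y1); neither player gains by switching there.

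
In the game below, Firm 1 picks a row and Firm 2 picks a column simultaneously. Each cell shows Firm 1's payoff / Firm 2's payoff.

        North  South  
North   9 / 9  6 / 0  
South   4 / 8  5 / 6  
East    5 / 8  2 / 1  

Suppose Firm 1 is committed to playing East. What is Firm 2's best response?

With Firm 1 fixed at East, Firm 2's payoffs are: North → 8, South → 1.
The maximum is 8, achieved by North.

North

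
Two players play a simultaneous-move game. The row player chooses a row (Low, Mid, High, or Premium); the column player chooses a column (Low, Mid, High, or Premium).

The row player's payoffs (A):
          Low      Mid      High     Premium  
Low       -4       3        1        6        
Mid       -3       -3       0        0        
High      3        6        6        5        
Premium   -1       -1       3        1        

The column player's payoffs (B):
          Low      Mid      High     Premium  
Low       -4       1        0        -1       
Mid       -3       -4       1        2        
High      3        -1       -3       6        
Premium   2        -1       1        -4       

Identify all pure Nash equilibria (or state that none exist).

There is no pure-strategy Nash equilibrium

A profile is a Nash equilibrium when each player is best-responding to the other.
The row player's best responses — vs Low: High (payoff 3); vs Mid: High (payoff 6); vs High: High (payoff 6); vs Premium: Low (payoff 6).
The column player's best responses — vs Low: Mid (payoff 1); vs Mid: Premium (payoff 2); vs High: Premium (payoff 6); vs Premium: Low (payoff 2).
No cell has both players best-responding. For instance, the row player's best reply to Low is High, but against High the column player prefers Premium over Low.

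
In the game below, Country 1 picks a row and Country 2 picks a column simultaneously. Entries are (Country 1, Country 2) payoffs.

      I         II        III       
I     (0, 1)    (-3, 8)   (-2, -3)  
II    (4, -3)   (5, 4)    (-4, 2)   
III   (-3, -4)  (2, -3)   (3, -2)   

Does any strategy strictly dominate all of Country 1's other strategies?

Check whether one of Country 1's strategies beats all alternatives regardless of what the opponent does.
I is not dominant: against I, II gives 4 > 0.
II is not dominant: against III, I gives -2 > -4.
III is not dominant: against I, I gives 0 > -3.
No single strategy is best against every opponent action.

None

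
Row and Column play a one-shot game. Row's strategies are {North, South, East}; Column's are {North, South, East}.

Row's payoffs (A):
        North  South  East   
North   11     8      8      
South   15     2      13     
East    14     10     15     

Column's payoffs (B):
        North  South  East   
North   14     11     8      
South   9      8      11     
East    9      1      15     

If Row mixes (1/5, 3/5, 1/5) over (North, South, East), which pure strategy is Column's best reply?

East

Column's best reply maximizes expected payoff against the mix.
North: (1/5)·14 + (3/5)·9 + (1/5)·9 = 10
South: (1/5)·11 + (3/5)·8 + (1/5)·1 = 36/5
East: (1/5)·8 + (3/5)·11 + (1/5)·15 = 56/5
Highest expected payoff is 56/5, from East.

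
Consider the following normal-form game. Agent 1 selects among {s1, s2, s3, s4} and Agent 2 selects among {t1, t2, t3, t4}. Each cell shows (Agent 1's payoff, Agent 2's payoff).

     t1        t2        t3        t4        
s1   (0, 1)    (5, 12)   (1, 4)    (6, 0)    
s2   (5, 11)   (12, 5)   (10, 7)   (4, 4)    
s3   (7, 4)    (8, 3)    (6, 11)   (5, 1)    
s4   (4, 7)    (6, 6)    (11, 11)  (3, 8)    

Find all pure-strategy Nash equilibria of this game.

(s4, t3)

Check mutual best responses: a cell is a NE iff neither player can gain by unilaterally deviating.
Agent 1's best responses — vs t1: s3 (payoff 7); vs t2: s2 (payoff 12); vs t3: s4 (payoff 11); vs t4: s1 (payoff 6).
Agent 2's best responses — vs s1: t2 (payoff 12); vs s2: t1 (payoff 11); vs s3: t3 (payoff 11); vs s4: t3 (payoff 11).
The only mutual best response is (s4, t3); neither player gains by switching there.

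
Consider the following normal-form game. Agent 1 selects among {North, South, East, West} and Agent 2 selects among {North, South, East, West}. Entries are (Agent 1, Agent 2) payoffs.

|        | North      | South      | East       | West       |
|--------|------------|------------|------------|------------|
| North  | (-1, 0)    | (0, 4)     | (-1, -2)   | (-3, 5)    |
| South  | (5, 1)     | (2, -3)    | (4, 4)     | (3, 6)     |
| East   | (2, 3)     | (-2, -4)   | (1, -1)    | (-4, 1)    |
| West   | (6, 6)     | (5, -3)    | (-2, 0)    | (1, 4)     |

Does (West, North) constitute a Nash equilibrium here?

Yes

Holding Agent 2 at North: Agent 1 gets 6 from West, versus -1 from North, 5 from South, 2 from East. No profitable deviation for Agent 1.
Holding Agent 1 at West: Agent 2 gets 6 from North, versus -3 from South, 0 from East, 4 from West. No profitable deviation for Agent 2 either.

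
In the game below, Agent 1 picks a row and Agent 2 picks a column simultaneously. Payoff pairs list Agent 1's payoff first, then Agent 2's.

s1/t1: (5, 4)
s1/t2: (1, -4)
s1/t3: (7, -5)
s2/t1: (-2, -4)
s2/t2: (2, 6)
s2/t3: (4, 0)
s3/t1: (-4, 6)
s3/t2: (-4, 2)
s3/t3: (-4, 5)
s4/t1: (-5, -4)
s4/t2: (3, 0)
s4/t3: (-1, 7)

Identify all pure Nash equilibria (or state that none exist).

Find each player's best response to every opponent strategy; NE are the intersections.
Agent 1's best responses — vs t1: s1 (payoff 5); vs t2: s4 (payoff 3); vs t3: s1 (payoff 7).
Agent 2's best responses — vs s1: t1 (payoff 4); vs s2: t2 (payoff 6); vs s3: t1 (payoff 6); vs s4: t3 (payoff 7).
The only mutual best response is (s1, t1); neither player gains by switching there.

(s1, t1)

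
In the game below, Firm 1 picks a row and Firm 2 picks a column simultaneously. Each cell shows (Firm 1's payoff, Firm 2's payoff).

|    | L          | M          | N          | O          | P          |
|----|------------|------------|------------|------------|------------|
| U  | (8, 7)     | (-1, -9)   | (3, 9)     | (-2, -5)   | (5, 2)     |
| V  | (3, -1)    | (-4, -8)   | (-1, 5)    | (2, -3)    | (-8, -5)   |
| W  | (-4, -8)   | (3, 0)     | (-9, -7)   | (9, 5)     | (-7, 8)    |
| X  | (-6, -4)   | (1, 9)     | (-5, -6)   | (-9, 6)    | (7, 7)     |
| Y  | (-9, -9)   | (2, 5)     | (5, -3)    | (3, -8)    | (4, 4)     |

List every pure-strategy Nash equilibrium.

None

A profile is a Nash equilibrium when each player is best-responding to the other.
Firm 1's best responses — vs L: U (payoff 8); vs M: W (payoff 3); vs N: Y (payoff 5); vs O: W (payoff 9); vs P: X (payoff 7).
Firm 2's best responses — vs U: N (payoff 9); vs V: N (payoff 5); vs W: P (payoff 8); vs X: M (payoff 9); vs Y: M (payoff 5).
No cell has both players best-responding. For instance, Firm 1's best reply to O is W, but against W Firm 2 prefers P over O.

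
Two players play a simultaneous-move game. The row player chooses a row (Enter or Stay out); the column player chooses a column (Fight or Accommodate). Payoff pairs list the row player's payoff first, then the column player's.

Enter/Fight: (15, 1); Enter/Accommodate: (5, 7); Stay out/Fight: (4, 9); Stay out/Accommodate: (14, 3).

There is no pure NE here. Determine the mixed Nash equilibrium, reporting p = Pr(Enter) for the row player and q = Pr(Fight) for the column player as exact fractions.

p = 1/2, q = 9/20

Each player's mixing probability is pinned down by making the *other* player indifferent.
The column player indifferent between Fight and Accommodate: p·1 + (1−p)·9 = p·7 + (1−p)·3 ⟹ 9 + (-8)p = 3 + 4p ⟹ p = 1/2.
The row player indifferent between Enter and Stay out: q·15 + (1−q)·5 = q·4 + (1−q)·14 ⟹ 5 + 10q = 14 + (-10)q ⟹ q = 9/20.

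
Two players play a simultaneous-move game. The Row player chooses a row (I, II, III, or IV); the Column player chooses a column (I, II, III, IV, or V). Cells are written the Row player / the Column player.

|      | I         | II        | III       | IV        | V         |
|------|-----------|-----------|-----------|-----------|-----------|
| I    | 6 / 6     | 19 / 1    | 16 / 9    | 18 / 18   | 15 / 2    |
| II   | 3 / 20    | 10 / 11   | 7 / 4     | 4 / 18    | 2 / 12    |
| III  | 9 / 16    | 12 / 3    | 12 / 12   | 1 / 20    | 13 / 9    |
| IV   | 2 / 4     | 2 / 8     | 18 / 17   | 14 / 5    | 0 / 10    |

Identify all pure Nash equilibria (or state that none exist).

A profile is a Nash equilibrium when each player is best-responding to the other.
The Row player's best responses — vs I: III (payoff 9); vs II: I (payoff 19); vs III: IV (payoff 18); vs IV: I (payoff 18); vs V: I (payoff 15).
The Column player's best responses — vs I: IV (payoff 18); vs II: I (payoff 20); vs III: IV (payoff 20); vs IV: III (payoff 17).
Mutual best responses occur at (I, IV) and (IV, III); at each, neither player gains by switching.

(I, IV) and (IV, III)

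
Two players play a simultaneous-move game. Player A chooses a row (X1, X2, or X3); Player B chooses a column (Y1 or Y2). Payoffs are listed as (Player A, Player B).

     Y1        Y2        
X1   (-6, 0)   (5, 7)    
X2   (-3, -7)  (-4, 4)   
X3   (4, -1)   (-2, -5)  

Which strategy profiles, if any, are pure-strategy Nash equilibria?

Find each player's best response to every opponent strategy; NE are the intersections.
Player A's best responses — vs Y1: X3 (payoff 4); vs Y2: X1 (payoff 5).
Player B's best responses — vs X1: Y2 (payoff 7); vs X2: Y2 (payoff 4); vs X3: Y1 (payoff -1).
Mutual best responses occur at (X1, Y2) and (X3, Y1); at each, neither player gains by switching.

(X1, Y2) and (X3, Y1)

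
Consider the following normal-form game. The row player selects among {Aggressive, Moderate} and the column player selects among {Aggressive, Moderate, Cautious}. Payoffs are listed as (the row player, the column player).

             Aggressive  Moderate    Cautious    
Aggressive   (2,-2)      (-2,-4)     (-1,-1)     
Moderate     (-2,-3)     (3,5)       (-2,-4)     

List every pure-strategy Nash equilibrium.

(Aggressive, Cautious) and (Moderate, Moderate)

A profile is a Nash equilibrium when each player is best-responding to the other.
The row player's best responses — vs Aggressive: Aggressive (payoff 2); vs Moderate: Moderate (payoff 3); vs Cautious: Aggressive (payoff -1).
The column player's best responses — vs Aggressive: Cautious (payoff -1); vs Moderate: Moderate (payoff 5).
Mutual best responses occur at (Aggressive, Cautious) and (Moderate, Moderate); at each, neither player gains by switching.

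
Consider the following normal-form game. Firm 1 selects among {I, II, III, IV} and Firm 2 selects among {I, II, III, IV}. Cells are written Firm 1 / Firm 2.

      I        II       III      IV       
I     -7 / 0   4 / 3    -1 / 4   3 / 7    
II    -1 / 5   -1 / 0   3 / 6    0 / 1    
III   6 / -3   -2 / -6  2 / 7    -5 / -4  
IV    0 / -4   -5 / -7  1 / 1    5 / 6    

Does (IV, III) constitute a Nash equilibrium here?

No

Holding Firm 2 at III: Firm 1 gets 1 from IV but could get 3 by switching to II. Firm 1 has a profitable deviation.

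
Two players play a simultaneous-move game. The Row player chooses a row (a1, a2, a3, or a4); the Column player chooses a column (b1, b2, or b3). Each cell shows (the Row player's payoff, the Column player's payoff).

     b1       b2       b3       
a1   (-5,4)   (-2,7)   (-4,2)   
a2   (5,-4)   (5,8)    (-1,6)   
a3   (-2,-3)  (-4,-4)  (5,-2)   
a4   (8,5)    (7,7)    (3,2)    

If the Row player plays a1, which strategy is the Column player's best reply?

With the Row player fixed at a1, the Column player's payoffs are: b1 → 4, b2 → 7, b3 → 2.
The maximum is 7, achieved by b2.

b2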